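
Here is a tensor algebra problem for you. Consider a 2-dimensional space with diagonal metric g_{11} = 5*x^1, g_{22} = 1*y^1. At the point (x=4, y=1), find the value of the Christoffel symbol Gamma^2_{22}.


For a diagonal metric, Gamma^k_{ij} = (1/2) g^{kk} (dg_{ik}/dx_j + dg_{jk}/dx_i - dg_{ij}/dx_k).
The metric is diagonal, so g_{ab} = 0 for a != b.
At the given point: g_{11} = 20, g_{22} = 1
g^{22} = 1/1
dg_{22}/dx_2 = dg_{22}/dx_2 = 1
dg_{22}/dx_2 = dg_{22}/dx_2 = 1
dg_{22}/dx_2 = dg_{22}/dx_2 = 1
Numerator = 1 + 1 - 1 = 1
Gamma^2_{22} = 1 / (2 * 1) = 1/2

1/2


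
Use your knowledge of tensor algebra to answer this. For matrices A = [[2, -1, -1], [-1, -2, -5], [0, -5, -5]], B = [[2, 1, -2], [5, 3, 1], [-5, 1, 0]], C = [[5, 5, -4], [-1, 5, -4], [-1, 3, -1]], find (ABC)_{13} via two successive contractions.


(ABC)_{13} = sum_m (AB)_{1m} C_{m3}. First compute row 1 of AB.
(AB)_{11} = 2*2 + -1*5 + -1*-5 = 4
(AB)_{12} = 2*1 + -1*3 + -1*1 = -2
(AB)_{13} = 2*-2 + -1*1 + -1*0 = -5
Now contract with column 3 of C:
(AB)_{11} * C_{13} = 4 * -4 = -16
(AB)_{12} * C_{23} = -2 * -4 = 8
(AB)_{13} * C_{33} = -5 * -1 = 5
(ABC)_{13} = -16 + 8 + 5 = -3

-3


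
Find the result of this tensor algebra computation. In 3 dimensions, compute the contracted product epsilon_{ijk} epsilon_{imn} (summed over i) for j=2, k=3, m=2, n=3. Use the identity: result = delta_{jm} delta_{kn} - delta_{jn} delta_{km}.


Using the identity: epsilon_{ijk} epsilon_{imn} = delta_{jm} delta_{kn} - delta_{jn} delta_{km}.
delta_{22} = 1
delta_{33} = 1
delta_{23} = 0
delta_{32} = 0
Result = 1 * 1 - 0 * 0 = 1 - 0 = 1

1


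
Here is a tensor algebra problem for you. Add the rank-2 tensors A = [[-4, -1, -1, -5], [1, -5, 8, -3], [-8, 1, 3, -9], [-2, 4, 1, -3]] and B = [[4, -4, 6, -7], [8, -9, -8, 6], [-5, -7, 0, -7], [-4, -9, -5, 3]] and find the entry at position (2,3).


Tensor addition is component-wise: (A + B)_{ij} = A_{ij} + B_{ij}.
A_{23} = 8
B_{23} = -8
(A + B)_{23} = 8 + -8 = 0

0


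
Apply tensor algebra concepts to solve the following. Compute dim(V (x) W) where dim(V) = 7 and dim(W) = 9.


The dimension of a tensor product is the product of dimensions.
dim(V) = 7, dim(W) = 9
dim(V (x) W) = 7 * 9 = 63

63


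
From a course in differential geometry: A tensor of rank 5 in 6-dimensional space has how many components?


The number of components of a rank-r tensor in d dimensions is d^r.
Here d = 6 and r = 5.
6^5 = 7776

7776


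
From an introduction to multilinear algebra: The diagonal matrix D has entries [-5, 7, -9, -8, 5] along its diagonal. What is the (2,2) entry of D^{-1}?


For a diagonal matrix, the inverse has entries (D^{-1})_{ii} = 1/d_{ii}.
The diagonal entries are: d_{11} = -5, d_{22} = 7, d_{33} = -9, d_{44} = -8, d_{55} = 5
We need (D^{-1})_{22} = 1/d_{22} = 1/7 = 1/7

1/7


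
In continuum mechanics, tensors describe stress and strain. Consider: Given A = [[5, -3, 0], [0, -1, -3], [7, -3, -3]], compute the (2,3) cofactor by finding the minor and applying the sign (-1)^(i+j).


To find cofactor C_{23}, delete row 2 and column 3.
The resulting 2x2 submatrix is: [[5, -3], [7, -3]]
Minor M_{23} = 5*-3 - -3*7
  = -15 - -21 = 6
Sign = (-1)^(2+3) = (-1)^5 = -1
Cofactor C_{23} = -1 * 6 = -6

-6


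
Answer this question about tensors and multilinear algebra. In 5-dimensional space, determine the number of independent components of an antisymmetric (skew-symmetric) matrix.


An antisymmetric rank-2 tensor satisfies A_{ij} = -A_{ji}, so diagonal entries are zero.
The independent components are the upper-triangular entries: C(n, 2) = n(n-1)/2.
n = 5
C(5, 2) = 5 * 4 / 2 = 20 / 2 = 10

10


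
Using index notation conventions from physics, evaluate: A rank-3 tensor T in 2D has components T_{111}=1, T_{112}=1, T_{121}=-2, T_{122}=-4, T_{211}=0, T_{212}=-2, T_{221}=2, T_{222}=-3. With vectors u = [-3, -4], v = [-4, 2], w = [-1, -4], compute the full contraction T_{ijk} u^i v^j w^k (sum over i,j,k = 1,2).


S = sum over i,j,k of T_{ijk} u_i v_j w_k. Expanding all 8 terms:
T_{111}*u_1*v_1*w_1 = 1*-3*-4*-1 = -12  (running total: -12)
T_{112}*u_1*v_1*w_2 = 1*-3*-4*-4 = -48  (running total: -60)
T_{121}*u_1*v_2*w_1 = -2*-3*2*-1 = -12  (running total: -72)
T_{122}*u_1*v_2*w_2 = -4*-3*2*-4 = -96  (running total: -168)
T_{211}*u_2*v_1*w_1 = 0*-4*-4*-1 = 0  (running total: -168)
T_{212}*u_2*v_1*w_2 = -2*-4*-4*-4 = 128  (running total: -40)
T_{221}*u_2*v_2*w_1 = 2*-4*2*-1 = 16  (running total: -24)
T_{222}*u_2*v_2*w_2 = -3*-4*2*-4 = -96  (running total: -120)
S = -120

-120


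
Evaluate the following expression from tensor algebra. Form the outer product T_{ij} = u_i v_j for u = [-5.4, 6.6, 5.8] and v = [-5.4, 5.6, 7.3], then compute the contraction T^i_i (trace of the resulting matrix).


The outer product gives T_{ij} = u_i v_j.
The trace (contraction) is Tr(T) = sum_i T_{ii} = sum_i u_i v_i.
Diagonal entries:
T_{11} = u_1 * v_1 = -5.4 * -5.4 = 29.16
T_{22} = u_2 * v_2 = 6.6 * 5.6 = 36.96
T_{33} = u_3 * v_3 = 5.8 * 7.3 = 42.34
Tr(T) = 29.16 + 36.96 + 42.34 = 108.46

108.46


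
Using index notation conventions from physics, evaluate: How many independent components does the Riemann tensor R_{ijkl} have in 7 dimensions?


The Riemann tensor in d dimensions has d^2(d^2 - 1)/12 independent components.
d = 7, so d^2 = 49
d^2 - 1 = 48
d^2(d^2 - 1) = 49 * 48 = 2352
Divide by 12: 2352 / 12 = 196

196


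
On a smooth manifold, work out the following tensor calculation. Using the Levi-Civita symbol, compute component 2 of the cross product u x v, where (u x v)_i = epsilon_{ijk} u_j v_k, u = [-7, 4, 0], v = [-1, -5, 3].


(u x v)_2 = sum_{j,k} epsilon_{2jk} u_j v_k. Only permutations of (1,2,3) contribute; the two non-zero terms are:
eps_{213} u_1 v_3 = -1 * -7 * 3 = 21
eps_{231} u_3 v_1 = 1 * 0 * -1 = 0
(u x v)_2 = 21

21


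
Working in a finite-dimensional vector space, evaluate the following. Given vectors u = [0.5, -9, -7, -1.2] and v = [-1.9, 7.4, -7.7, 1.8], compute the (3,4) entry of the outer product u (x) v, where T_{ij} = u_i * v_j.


The outer product entry T_{ij} = u_i * v_j.
We need i=3, j=4.
u_3 = -7, v_4 = 1.8
T_{3,4} = -7 * 1.8 = -12.6

-12.6


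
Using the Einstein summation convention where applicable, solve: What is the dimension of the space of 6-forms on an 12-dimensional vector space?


The dimension of the space of p-forms on an n-dimensional space is C(n, p).
n = 12, p = 6
C(12, 6) = 12! / (6! * 6!) = 924

924


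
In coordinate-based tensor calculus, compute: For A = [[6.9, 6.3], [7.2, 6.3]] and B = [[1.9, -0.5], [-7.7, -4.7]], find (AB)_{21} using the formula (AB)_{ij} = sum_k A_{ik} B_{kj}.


(AB)_{ij} = sum_k A_{ik} B_{kj}.
For i=2, j=1:
A_{21} * B_{11} = 7.2 * 1.9 = 13.68
A_{22} * B_{21} = 6.3 * -7.7 = -48.51
Sum = 13.68 + -48.51 = -34.83

-34.83


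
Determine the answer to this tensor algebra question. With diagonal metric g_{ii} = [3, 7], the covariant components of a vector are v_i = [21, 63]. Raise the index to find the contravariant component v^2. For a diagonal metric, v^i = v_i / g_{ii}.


To raise an index with a diagonal metric: v^i = v_i / g_{ii}.
For index 2: v_2 = 63, g_{22} = 7
v^2 = 63 / 7 = 9

9


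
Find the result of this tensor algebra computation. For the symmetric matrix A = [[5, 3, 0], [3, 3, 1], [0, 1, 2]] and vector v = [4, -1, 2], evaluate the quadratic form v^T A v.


First compute Av:
(Av)_1 = 5*4 + 3*-1 + 0*2 = 17
(Av)_2 = 3*4 + 3*-1 + 1*2 = 11
(Av)_3 = 0*4 + 1*-1 + 2*2 = 3
Av = [17, 11, 3]
Then v^T (Av) = 4*17 + -1*11 + 2*3
= 68 + -11 + 6 = 63

63


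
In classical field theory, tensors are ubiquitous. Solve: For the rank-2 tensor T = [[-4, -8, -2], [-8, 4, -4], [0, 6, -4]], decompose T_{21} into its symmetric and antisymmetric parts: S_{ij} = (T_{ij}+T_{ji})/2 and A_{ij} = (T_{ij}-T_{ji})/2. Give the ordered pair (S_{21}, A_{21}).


T_{21} = -8
T_{12} = -8
S_{21} = (-8 + -8)/2 = -16/2 = -8
A_{21} = (-8 - -8)/2 = 0/2 = 0
Check: S + A = -8 + 0 = -8 = T_{21}.

(-8, 0)


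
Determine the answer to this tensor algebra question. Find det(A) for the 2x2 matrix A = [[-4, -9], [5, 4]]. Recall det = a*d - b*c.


For a 2x2 matrix [[a, b], [c, d]], det = a*d - b*c.
a = -4, b = -9, c = 5, d = 4
a*d = -4 * 4 = -16
b*c = -9 * 5 = -45
det = -16 - -45 = 29

29


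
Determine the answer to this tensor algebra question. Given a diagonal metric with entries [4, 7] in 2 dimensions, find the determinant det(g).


For a diagonal metric, the determinant is the product of diagonal entries.
Diagonal entries: 4, 7
det(g) = 4 * 7 = 28

28


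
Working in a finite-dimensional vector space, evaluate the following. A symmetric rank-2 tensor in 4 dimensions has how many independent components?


A symmetric rank-2 tensor in d dimensions has d(d+1)/2 independent components.
d = 4
d(d+1)/2 = 4 * 5 / 2 = 20 / 2 = 10

10


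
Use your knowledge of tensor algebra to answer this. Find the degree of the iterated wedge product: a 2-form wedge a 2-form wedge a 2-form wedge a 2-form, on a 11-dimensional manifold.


The degree of a wedge product is the sum of the degrees of the individual forms.
Degrees: 2, 2, 2, 2
Total degree = 2 + 2 + 2 + 2 = 8

8


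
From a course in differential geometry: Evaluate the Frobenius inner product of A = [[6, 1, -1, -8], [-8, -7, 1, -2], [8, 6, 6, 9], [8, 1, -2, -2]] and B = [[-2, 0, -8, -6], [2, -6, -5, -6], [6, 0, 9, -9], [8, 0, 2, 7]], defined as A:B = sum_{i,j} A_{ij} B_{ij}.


A:B = sum over all i,j of A_{ij} * B_{ij}.
Row 1: 6*-2=-12, 1*0=0, -1*-8=8, -8*-6=48 => row sum = 44
Row 2: -8*2=-16, -7*-6=42, 1*-5=-5, -2*-6=12 => row sum = 33
Row 3: 8*6=48, 6*0=0, 6*9=54, 9*-9=-81 => row sum = 21
Row 4: 8*8=64, 1*0=0, -2*2=-4, -2*7=-14 => row sum = 46
Total = 44 + 33 + 21 + 46 = 144

144


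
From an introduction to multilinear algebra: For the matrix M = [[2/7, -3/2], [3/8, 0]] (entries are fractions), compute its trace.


The trace is the sum of diagonal entries.
Diagonal: M[1,1] = 2/7, M[2,2] = 0
Tr(M) = 2/7 + 0
Computing step by step:
After adding M[1,1]: 2/7
After adding M[2,2]: 2/7
Tr(M) = 2/7

2/7


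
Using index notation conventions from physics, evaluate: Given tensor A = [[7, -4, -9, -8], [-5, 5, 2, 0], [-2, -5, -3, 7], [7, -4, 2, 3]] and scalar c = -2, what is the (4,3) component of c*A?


Scalar multiplication: (cA)_{ij} = c * A_{ij}.
c = -2
A_{43} = 2
(cA)_{43} = -2 * 2 = -4

-4


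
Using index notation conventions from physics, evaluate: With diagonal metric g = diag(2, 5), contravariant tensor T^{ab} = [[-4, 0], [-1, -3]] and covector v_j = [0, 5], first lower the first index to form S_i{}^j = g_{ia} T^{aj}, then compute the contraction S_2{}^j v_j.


Step 1: lower the first index. For a diagonal metric, g_{ia} T^{aj} = g_{ii} T^{ij} (no sum on i).
g_{22} = 5
S_2{}^1 = 5 * T^{21} = 5 * -1 = -5
S_2{}^2 = 5 * T^{22} = 5 * -3 = -15
Step 2: contract S_2{}^j with v_j.
S_2{}^1 * v_1 = -5 * 0 = 0
S_2{}^2 * v_2 = -15 * 5 = -75
Result = 0 + -75 = -75

-75


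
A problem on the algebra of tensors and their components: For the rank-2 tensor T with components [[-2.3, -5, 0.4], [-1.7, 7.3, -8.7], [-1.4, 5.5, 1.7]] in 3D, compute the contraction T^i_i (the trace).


The contraction (trace) of a rank-2 tensor is the sum of its diagonal elements.
Diagonal entries: A[1,1] = -2.3, A[2,2] = 7.3, A[3,3] = 1.7
Tr(A) = -2.3 + 7.3 + 1.7 = 6.7

6.7


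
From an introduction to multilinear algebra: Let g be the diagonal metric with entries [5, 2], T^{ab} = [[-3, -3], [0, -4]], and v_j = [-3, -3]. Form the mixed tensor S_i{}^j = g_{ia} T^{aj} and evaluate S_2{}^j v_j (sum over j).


Step 1: lower the first index. For a diagonal metric, g_{ia} T^{aj} = g_{ii} T^{ij} (no sum on i).
g_{22} = 2
S_2{}^1 = 2 * T^{21} = 2 * 0 = 0
S_2{}^2 = 2 * T^{22} = 2 * -4 = -8
Step 2: contract S_2{}^j with v_j.
S_2{}^1 * v_1 = 0 * -3 = 0
S_2{}^2 * v_2 = -8 * -3 = 24
Result = 0 + 24 = 24

24


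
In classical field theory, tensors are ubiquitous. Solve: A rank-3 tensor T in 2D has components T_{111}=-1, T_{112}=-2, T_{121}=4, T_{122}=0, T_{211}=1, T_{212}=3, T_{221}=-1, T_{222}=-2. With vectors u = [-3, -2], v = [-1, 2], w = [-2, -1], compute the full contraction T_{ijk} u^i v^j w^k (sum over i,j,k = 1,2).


S = sum over i,j,k of T_{ijk} u_i v_j w_k. Expanding all 8 terms:
T_{111}*u_1*v_1*w_1 = -1*-3*-1*-2 = 6  (running total: 6)
T_{112}*u_1*v_1*w_2 = -2*-3*-1*-1 = 6  (running total: 12)
T_{121}*u_1*v_2*w_1 = 4*-3*2*-2 = 48  (running total: 60)
T_{122}*u_1*v_2*w_2 = 0*-3*2*-1 = 0  (running total: 60)
T_{211}*u_2*v_1*w_1 = 1*-2*-1*-2 = -4  (running total: 56)
T_{212}*u_2*v_1*w_2 = 3*-2*-1*-1 = -6  (running total: 50)
T_{221}*u_2*v_2*w_1 = -1*-2*2*-2 = -8  (running total: 42)
T_{222}*u_2*v_2*w_2 = -2*-2*2*-1 = -8  (running total: 34)
S = 34

34


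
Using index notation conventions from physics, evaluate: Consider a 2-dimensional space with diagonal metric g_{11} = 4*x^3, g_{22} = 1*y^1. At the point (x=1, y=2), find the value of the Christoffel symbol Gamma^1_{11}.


For a diagonal metric, Gamma^k_{ij} = (1/2) g^{kk} (dg_{ik}/dx_j + dg_{jk}/dx_i - dg_{ij}/dx_k).
The metric is diagonal, so g_{ab} = 0 for a != b.
At the given point: g_{11} = 4, g_{22} = 2
g^{11} = 1/4
dg_{11}/dx_1 = dg_{11}/dx_1 = 12
dg_{11}/dx_1 = dg_{11}/dx_1 = 12
dg_{11}/dx_1 = dg_{11}/dx_1 = 12
Numerator = 12 + 12 - 12 = 12
Gamma^1_{11} = 12 / (2 * 4) = 3/2

3/2


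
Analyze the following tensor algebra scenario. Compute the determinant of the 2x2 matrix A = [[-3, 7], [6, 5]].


For a 2x2 matrix [[a, b], [c, d]], det = a*d - b*c.
a = -3, b = 7, c = 6, d = 5
a*d = -3 * 5 = -15
b*c = 7 * 6 = 42
det = -15 - 42 = -57

-57


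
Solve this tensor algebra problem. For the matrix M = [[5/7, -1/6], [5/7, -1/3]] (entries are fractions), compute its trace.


The trace is the sum of diagonal entries.
Diagonal: M[1,1] = 5/7, M[2,2] = -1/3
Tr(M) = 5/7 + -1/3
Computing step by step:
After adding M[1,1]: 5/7
After adding M[2,2]: 8/21
Tr(M) = 8/21

8/21


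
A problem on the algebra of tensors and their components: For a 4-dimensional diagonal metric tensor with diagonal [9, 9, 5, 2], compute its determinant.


For a diagonal metric, the determinant is the product of diagonal entries.
Diagonal entries: 9, 9, 5, 2
det(g) = 9 * 9 * 5 * 2 = 810

810


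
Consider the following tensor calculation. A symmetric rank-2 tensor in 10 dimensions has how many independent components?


A symmetric rank-2 tensor in d dimensions has d(d+1)/2 independent components.
d = 10
d(d+1)/2 = 10 * 11 / 2 = 110 / 2 = 55

55


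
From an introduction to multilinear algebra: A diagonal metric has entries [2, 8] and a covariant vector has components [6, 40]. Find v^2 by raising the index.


To raise an index with a diagonal metric: v^i = v_i / g_{ii}.
For index 2: v_2 = 40, g_{22} = 8
v^2 = 40 / 8 = 5

5


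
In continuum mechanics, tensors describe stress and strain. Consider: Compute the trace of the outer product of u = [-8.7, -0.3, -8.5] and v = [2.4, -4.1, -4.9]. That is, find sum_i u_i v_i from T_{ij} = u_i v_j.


The outer product gives T_{ij} = u_i v_j.
The trace (contraction) is Tr(T) = sum_i T_{ii} = sum_i u_i v_i.
Diagonal entries:
T_{11} = u_1 * v_1 = -8.7 * 2.4 = -20.88
T_{22} = u_2 * v_2 = -0.3 * -4.1 = 1.23
T_{33} = u_3 * v_3 = -8.5 * -4.9 = 41.65
Tr(T) = -20.88 + 1.23 + 41.65 = 22

22


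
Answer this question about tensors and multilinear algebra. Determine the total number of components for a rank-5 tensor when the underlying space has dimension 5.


The number of components of a rank-r tensor in d dimensions is d^r.
Here d = 5 and r = 5.
5^5 = 3125

3125


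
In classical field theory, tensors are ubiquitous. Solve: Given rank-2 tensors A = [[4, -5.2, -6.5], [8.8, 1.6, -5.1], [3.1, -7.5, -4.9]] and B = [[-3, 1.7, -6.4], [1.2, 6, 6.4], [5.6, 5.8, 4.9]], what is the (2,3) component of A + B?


Tensor addition is component-wise: (A + B)_{ij} = A_{ij} + B_{ij}.
A_{23} = -5.1
B_{23} = 6.4
(A + B)_{23} = -5.1 + 6.4 = 1.3

1.3


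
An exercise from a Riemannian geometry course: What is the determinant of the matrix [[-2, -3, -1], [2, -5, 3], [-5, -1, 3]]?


Expanding along the first row, det(A) = a11*M_11 - a12*M_12 + a13*M_13, where M_1j is the (1,j) minor.
Minor M_11 = -5*3 - 3*-1 = -12
Minor M_12 = 2*3 - 3*-5 = 21
Minor M_13 = 2*-1 - -5*-5 = -27
det = -2*(-12) - -3*(21) + -1*(-27)
    = 24 - -63 + 27
    = 114

114


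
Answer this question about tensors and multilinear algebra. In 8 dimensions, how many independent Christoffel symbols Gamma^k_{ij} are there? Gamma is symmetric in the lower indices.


Christoffel symbols Gamma^k_{ij} are symmetric in i,j, so there are d * d(d+1)/2 independent symbols.
d = 8
d(d+1)/2 = 8 * 9 / 2 = 36
Total = 8 * 36 = 288

288


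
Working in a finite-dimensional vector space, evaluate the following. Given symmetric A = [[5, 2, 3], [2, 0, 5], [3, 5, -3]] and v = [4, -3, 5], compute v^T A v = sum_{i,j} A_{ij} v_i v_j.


First compute Av:
(Av)_1 = 5*4 + 2*-3 + 3*5 = 29
(Av)_2 = 2*4 + 0*-3 + 5*5 = 33
(Av)_3 = 3*4 + 5*-3 + -3*5 = -18
Av = [29, 33, -18]
Then v^T (Av) = 4*29 + -3*33 + 5*-18
= 116 + -99 + -90 = -73

-73


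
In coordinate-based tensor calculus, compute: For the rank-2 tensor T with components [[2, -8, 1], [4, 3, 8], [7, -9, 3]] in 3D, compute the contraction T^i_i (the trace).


The contraction (trace) of a rank-2 tensor is the sum of its diagonal elements.
Diagonal entries: A[1,1] = 2, A[2,2] = 3, A[3,3] = 3
Tr(A) = 2 + 3 + 3 = 8

8


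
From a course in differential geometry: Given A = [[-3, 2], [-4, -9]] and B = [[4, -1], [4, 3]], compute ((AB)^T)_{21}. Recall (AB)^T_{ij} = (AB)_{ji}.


(AB)^T_{ij} = (AB)_{ji} = sum_k A_{jk} B_{ki}.
For i=2, j=1 we need (AB)_{12}:
A_{11} * B_{12} = -3 * -1 = 3
A_{12} * B_{22} = 2 * 3 = 6
Sum = 3 + 6 = 9

9


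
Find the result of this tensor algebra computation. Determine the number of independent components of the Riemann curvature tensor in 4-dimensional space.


The Riemann tensor in d dimensions has d^2(d^2 - 1)/12 independent components.
d = 4, so d^2 = 16
d^2 - 1 = 15
d^2(d^2 - 1) = 16 * 15 = 240
Divide by 12: 240 / 12 = 20

20


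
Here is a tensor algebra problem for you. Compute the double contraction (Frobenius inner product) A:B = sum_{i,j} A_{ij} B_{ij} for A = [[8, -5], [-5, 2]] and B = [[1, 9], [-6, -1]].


A:B = sum over all i,j of A_{ij} * B_{ij}.
Row 1: 8*1=8, -5*9=-45 => row sum = -37
Row 2: -5*-6=30, 2*-1=-2 => row sum = 28
Total = -37 + 28 = -9

-9


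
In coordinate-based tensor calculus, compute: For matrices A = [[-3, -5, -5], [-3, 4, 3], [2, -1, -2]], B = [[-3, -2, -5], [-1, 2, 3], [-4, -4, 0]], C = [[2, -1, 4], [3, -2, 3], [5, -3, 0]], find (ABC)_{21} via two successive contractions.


(ABC)_{21} = sum_m (AB)_{2m} C_{m1}. First compute row 2 of AB.
(AB)_{21} = -3*-3 + 4*-1 + 3*-4 = -7
(AB)_{22} = -3*-2 + 4*2 + 3*-4 = 2
(AB)_{23} = -3*-5 + 4*3 + 3*0 = 27
Now contract with column 1 of C:
(AB)_{21} * C_{11} = -7 * 2 = -14
(AB)_{22} * C_{21} = 2 * 3 = 6
(AB)_{23} * C_{31} = 27 * 5 = 135
(ABC)_{21} = -14 + 6 + 135 = 127

127


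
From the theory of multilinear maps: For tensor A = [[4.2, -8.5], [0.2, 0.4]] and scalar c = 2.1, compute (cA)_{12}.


Scalar multiplication: (cA)_{ij} = c * A_{ij}.
c = 2.1
A_{12} = -8.5
(cA)_{12} = 2.1 * -8.5 = -17.85

-17.85


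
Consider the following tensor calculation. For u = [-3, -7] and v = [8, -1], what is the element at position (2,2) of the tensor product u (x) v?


The outer product entry T_{ij} = u_i * v_j.
We need i=2, j=2.
u_2 = -7, v_2 = -1
T_{2,2} = -7 * -1 = 7

7


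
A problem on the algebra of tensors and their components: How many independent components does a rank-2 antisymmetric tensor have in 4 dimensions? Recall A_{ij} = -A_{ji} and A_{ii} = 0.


An antisymmetric rank-2 tensor satisfies A_{ij} = -A_{ji}, so diagonal entries are zero.
The independent components are the upper-triangular entries: C(n, 2) = n(n-1)/2.
n = 4
C(4, 2) = 4 * 3 / 2 = 12 / 2 = 6

6


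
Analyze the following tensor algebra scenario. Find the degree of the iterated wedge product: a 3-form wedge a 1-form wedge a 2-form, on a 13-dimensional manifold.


The degree of a wedge product is the sum of the degrees of the individual forms.
Degrees: 3, 1, 2
Total degree = 3 + 1 + 2 = 6

6


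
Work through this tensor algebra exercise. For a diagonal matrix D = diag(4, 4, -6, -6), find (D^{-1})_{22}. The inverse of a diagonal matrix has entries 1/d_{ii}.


For a diagonal matrix, the inverse has entries (D^{-1})_{ii} = 1/d_{ii}.
The diagonal entries are: d_{11} = 4, d_{22} = 4, d_{33} = -6, d_{44} = -6
We need (D^{-1})_{22} = 1/d_{22} = 1/4 = 1/4

1/4


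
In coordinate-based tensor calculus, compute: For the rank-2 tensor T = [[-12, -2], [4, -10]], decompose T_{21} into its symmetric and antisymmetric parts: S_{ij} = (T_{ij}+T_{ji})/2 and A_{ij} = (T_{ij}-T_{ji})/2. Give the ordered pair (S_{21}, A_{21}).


T_{21} = 4
T_{12} = -2
S_{21} = (4 + -2)/2 = 2/2 = 1
A_{21} = (4 - -2)/2 = 6/2 = 3
Check: S + A = 1 + 3 = 4 = T_{21}.

(1, 3)


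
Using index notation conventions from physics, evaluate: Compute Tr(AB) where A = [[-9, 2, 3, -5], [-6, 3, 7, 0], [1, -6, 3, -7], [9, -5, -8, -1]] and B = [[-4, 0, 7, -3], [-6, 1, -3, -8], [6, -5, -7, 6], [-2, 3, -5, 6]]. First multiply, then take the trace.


Tr(AB) = sum_i (AB)_{ii} where (AB)_{ii} = sum_k A_{ik} B_{ki}.
(AB)_{11} = -9*-4 + 2*-6 + 3*6 + -5*-2 = 52
(AB)_{22} = -6*0 + 3*1 + 7*-5 + 0*3 = -32
(AB)_{33} = 1*7 + -6*-3 + 3*-7 + -7*-5 = 39
(AB)_{44} = 9*-3 + -5*-8 + -8*6 + -1*6 = -41
Tr(AB) = 52 + -32 + 39 + -41 = 18

18


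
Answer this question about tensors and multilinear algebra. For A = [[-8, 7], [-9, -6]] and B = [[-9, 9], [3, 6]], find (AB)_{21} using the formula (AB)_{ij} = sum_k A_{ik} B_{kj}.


(AB)_{ij} = sum_k A_{ik} B_{kj}.
For i=2, j=1:
A_{21} * B_{11} = -9 * -9 = 81
A_{22} * B_{21} = -6 * 3 = -18
Sum = 81 + -18 = 63

63


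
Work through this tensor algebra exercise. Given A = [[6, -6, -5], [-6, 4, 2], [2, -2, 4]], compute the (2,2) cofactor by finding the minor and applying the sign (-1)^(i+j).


To find cofactor C_{22}, delete row 2 and column 2.
The resulting 2x2 submatrix is: [[6, -5], [2, 4]]
Minor M_{22} = 6*4 - -5*2
  = 24 - -10 = 34
Sign = (-1)^(2+2) = (-1)^4 = 1
Cofactor C_{22} = 1 * 34 = 34

34


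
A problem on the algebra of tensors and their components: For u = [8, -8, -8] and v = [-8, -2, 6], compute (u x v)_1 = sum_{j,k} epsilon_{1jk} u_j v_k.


(u x v)_1 = sum_{j,k} epsilon_{1jk} u_j v_k. Only permutations of (1,2,3) contribute; the two non-zero terms are:
eps_{123} u_2 v_3 = 1 * -8 * 6 = -48
eps_{132} u_3 v_2 = -1 * -8 * -2 = -16
(u x v)_1 = -64

-64


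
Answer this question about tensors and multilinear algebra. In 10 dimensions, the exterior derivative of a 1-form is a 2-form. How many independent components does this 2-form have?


The exterior derivative of a p-form is a (p+1)-form.
Its number of independent components is C(n, p+1).
n = 10, p+1 = 2
C(10, 2) = 45

45


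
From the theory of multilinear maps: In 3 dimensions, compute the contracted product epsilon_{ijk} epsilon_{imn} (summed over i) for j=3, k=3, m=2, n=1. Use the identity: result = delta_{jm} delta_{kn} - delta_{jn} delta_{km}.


Using the identity: epsilon_{ijk} epsilon_{imn} = delta_{jm} delta_{kn} - delta_{jn} delta_{km}.
delta_{32} = 0
delta_{31} = 0
delta_{31} = 0
delta_{32} = 0
Result = 0 * 0 - 0 * 0 = 0 - 0 = 0

0


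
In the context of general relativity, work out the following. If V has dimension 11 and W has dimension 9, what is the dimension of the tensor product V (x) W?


The dimension of a tensor product is the product of dimensions.
dim(V) = 11, dim(W) = 9
dim(V (x) W) = 11 * 9 = 99

99


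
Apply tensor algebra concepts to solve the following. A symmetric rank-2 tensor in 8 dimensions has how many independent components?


A symmetric rank-2 tensor in d dimensions has d(d+1)/2 independent components.
d = 8
d(d+1)/2 = 8 * 9 / 2 = 72 / 2 = 36

36


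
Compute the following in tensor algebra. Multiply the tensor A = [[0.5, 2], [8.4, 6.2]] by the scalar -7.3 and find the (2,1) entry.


Scalar multiplication: (cA)_{ij} = c * A_{ij}.
c = -7.3
A_{21} = 8.4
(cA)_{21} = -7.3 * 8.4 = -61.32

-61.32


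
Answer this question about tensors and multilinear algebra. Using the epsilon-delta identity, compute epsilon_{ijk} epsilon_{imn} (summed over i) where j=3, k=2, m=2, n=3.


Using the identity: epsilon_{ijk} epsilon_{imn} = delta_{jm} delta_{kn} - delta_{jn} delta_{km}.
delta_{32} = 0
delta_{23} = 0
delta_{33} = 1
delta_{22} = 1
Result = 0 * 0 - 1 * 1 = 0 - 1 = -1

-1


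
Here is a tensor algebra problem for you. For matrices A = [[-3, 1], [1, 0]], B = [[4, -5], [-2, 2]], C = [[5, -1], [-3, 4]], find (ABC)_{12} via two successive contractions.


(ABC)_{12} = sum_m (AB)_{1m} C_{m2}. First compute row 1 of AB.
(AB)_{11} = -3*4 + 1*-2 = -14
(AB)_{12} = -3*-5 + 1*2 = 17
Now contract with column 2 of C:
(AB)_{11} * C_{12} = -14 * -1 = 14
(AB)_{12} * C_{22} = 17 * 4 = 68
(ABC)_{12} = 14 + 68 = 82

82


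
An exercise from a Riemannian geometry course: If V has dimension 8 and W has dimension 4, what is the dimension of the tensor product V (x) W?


The dimension of a tensor product is the product of dimensions.
dim(V) = 8, dim(W) = 4
dim(V (x) W) = 8 * 4 = 32

32


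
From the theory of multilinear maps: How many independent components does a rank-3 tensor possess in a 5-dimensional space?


The number of components of a rank-r tensor in d dimensions is d^r.
Here d = 5 and r = 3.
5^3 = 125

125


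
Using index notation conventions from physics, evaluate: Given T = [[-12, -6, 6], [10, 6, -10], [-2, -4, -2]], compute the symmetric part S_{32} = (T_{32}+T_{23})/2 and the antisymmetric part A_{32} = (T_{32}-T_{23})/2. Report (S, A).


T_{32} = -4
T_{23} = -10
S_{32} = (-4 + -10)/2 = -14/2 = -7
A_{32} = (-4 - -10)/2 = 6/2 = 3
Check: S + A = -7 + 3 = -4 = T_{32}.

(-7, 3)


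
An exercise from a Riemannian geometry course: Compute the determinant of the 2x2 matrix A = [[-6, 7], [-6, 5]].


For a 2x2 matrix [[a, b], [c, d]], det = a*d - b*c.
a = -6, b = 7, c = -6, d = 5
a*d = -6 * 5 = -30
b*c = 7 * -6 = -42
det = -30 - -42 = 12

12


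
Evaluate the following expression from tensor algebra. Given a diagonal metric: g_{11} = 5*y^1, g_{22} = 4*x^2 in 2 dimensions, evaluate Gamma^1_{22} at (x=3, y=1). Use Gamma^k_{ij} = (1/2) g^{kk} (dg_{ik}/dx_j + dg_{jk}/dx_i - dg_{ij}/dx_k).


For a diagonal metric, Gamma^k_{ij} = (1/2) g^{kk} (dg_{ik}/dx_j + dg_{jk}/dx_i - dg_{ij}/dx_k).
The metric is diagonal, so g_{ab} = 0 for a != b.
At the given point: g_{11} = 5, g_{22} = 36
g^{11} = 1/5
dg_{21}/dx_2 = 0 (off-diagonal)
dg_{21}/dx_2 = 0 (off-diagonal)
dg_{22}/dx_1 = dg_{22}/dx_1 = 24
Numerator = 0 + 0 - 24 = -24
Gamma^1_{22} = -24 / (2 * 5) = -12/5

-12/5


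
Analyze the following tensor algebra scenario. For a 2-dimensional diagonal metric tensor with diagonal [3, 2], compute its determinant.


For a diagonal metric, the determinant is the product of diagonal entries.
Diagonal entries: 3, 2
det(g) = 3 * 2 = 6

6


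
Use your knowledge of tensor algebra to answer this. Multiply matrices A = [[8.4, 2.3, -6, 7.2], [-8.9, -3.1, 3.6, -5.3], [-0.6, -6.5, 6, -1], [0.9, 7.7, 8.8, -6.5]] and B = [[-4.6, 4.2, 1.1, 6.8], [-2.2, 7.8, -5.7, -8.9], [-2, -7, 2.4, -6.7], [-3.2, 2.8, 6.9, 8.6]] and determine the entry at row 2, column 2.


(AB)_{ij} = sum_k A_{ik} B_{kj}.
For i=2, j=2:
A_{21} * B_{12} = -8.9 * 4.2 = -37.38
A_{22} * B_{22} = -3.1 * 7.8 = -24.18
A_{23} * B_{32} = 3.6 * -7 = -25.2
A_{24} * B_{42} = -5.3 * 2.8 = -14.84
Sum = -37.38 + -24.18 + -25.2 + -14.84 = -101.6

-101.6


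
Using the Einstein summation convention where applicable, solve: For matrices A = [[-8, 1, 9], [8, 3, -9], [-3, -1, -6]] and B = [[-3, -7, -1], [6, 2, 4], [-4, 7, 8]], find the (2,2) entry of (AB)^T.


(AB)^T_{ij} = (AB)_{ji} = sum_k A_{jk} B_{ki}.
For i=2, j=2 we need (AB)_{22}:
A_{21} * B_{12} = 8 * -7 = -56
A_{22} * B_{22} = 3 * 2 = 6
A_{23} * B_{32} = -9 * 7 = -63
Sum = -56 + 6 + -63 = -113

-113


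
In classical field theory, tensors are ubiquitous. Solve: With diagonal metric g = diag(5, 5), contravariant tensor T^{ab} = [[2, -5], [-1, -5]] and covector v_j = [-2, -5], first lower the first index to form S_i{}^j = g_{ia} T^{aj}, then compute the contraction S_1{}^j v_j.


Step 1: lower the first index. For a diagonal metric, g_{ia} T^{aj} = g_{ii} T^{ij} (no sum on i).
g_{11} = 5
S_1{}^1 = 5 * T^{11} = 5 * 2 = 10
S_1{}^2 = 5 * T^{12} = 5 * -5 = -25
Step 2: contract S_1{}^j with v_j.
S_1{}^1 * v_1 = 10 * -2 = -20
S_1{}^2 * v_2 = -25 * -5 = 125
Result = -20 + 125 = 105

105


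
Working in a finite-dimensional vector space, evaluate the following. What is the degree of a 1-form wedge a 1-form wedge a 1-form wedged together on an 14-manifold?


The degree of a wedge product is the sum of the degrees of the individual forms.
Degrees: 1, 1, 1
Total degree = 1 + 1 + 1 = 3

3


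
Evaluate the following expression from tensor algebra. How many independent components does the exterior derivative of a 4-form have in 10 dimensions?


The exterior derivative of a p-form is a (p+1)-form.
Its number of independent components is C(n, p+1).
n = 10, p+1 = 5
C(10, 5) = 252

252


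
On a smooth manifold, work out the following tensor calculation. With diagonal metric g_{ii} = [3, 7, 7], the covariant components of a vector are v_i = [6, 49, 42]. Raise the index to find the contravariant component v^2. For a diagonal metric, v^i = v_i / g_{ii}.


To raise an index with a diagonal metric: v^i = v_i / g_{ii}.
For index 2: v_2 = 49, g_{22} = 7
v^2 = 49 / 7 = 7

7


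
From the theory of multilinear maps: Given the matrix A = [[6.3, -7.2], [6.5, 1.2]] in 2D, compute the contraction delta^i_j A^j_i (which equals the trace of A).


The contraction (trace) of a rank-2 tensor is the sum of its diagonal elements.
Diagonal entries: A[1,1] = 6.3, A[2,2] = 1.2
Tr(A) = 6.3 + 1.2 = 7.5

7.5


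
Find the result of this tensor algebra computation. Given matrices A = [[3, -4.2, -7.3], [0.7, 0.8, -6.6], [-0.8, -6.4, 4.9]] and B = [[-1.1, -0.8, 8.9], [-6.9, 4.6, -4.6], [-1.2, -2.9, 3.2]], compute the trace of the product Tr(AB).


Tr(AB) = sum_i (AB)_{ii} where (AB)_{ii} = sum_k A_{ik} B_{ki}.
(AB)_{11} = 3*-1.1 + -4.2*-6.9 + -7.3*-1.2 = 34.44
(AB)_{22} = 0.7*-0.8 + 0.8*4.6 + -6.6*-2.9 = 22.26
(AB)_{33} = -0.8*8.9 + -6.4*-4.6 + 4.9*3.2 = 38
Tr(AB) = 34.44 + 22.26 + 38 = 94.7

94.7


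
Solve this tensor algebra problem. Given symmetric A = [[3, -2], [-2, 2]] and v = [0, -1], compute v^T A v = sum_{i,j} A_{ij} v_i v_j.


First compute Av:
(Av)_1 = 3*0 + -2*-1 = 2
(Av)_2 = -2*0 + 2*-1 = -2
Av = [2, -2]
Then v^T (Av) = 0*2 + -1*-2
= 0 + 2 = 2

2


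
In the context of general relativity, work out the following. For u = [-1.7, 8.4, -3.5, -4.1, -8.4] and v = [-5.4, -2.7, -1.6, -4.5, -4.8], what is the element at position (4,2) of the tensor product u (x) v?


The outer product entry T_{ij} = u_i * v_j.
We need i=4, j=2.
u_4 = -4.1, v_2 = -2.7
T_{4,2} = -4.1 * -2.7 = 11.07

11.07


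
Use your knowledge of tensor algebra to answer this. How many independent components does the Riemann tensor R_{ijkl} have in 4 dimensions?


The Riemann tensor in d dimensions has d^2(d^2 - 1)/12 independent components.
d = 4, so d^2 = 16
d^2 - 1 = 15
d^2(d^2 - 1) = 16 * 15 = 240
Divide by 12: 240 / 12 = 20

20


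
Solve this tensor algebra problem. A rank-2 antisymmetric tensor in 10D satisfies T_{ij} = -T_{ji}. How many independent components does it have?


An antisymmetric rank-2 tensor satisfies A_{ij} = -A_{ji}, so diagonal entries are zero.
The independent components are the upper-triangular entries: C(n, 2) = n(n-1)/2.
n = 10
C(10, 2) = 10 * 9 / 2 = 90 / 2 = 45

45


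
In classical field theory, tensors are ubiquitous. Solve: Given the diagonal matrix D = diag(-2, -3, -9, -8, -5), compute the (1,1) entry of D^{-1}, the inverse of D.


For a diagonal matrix, the inverse has entries (D^{-1})_{ii} = 1/d_{ii}.
The diagonal entries are: d_{11} = -2, d_{22} = -3, d_{33} = -9, d_{44} = -8, d_{55} = -5
We need (D^{-1})_{11} = 1/d_{11} = 1/-2 = -1/2

-1/2


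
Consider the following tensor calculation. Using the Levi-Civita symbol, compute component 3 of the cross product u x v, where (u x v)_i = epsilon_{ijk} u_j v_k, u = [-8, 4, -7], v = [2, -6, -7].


(u x v)_3 = sum_{j,k} epsilon_{3jk} u_j v_k. Only permutations of (1,2,3) contribute; the two non-zero terms are:
eps_{312} u_1 v_2 = 1 * -8 * -6 = 48
eps_{321} u_2 v_1 = -1 * 4 * 2 = -8
(u x v)_3 = 40

40


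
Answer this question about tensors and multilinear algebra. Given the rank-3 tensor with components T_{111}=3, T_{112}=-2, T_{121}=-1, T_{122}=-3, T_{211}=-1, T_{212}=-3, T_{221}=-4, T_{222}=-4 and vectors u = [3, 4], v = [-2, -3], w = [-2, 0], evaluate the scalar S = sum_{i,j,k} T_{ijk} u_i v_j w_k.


S = sum over i,j,k of T_{ijk} u_i v_j w_k. Expanding all 8 terms:
T_{111}*u_1*v_1*w_1 = 3*3*-2*-2 = 36  (running total: 36)
T_{112}*u_1*v_1*w_2 = -2*3*-2*0 = 0  (running total: 36)
T_{121}*u_1*v_2*w_1 = -1*3*-3*-2 = -18  (running total: 18)
T_{122}*u_1*v_2*w_2 = -3*3*-3*0 = 0  (running total: 18)
T_{211}*u_2*v_1*w_1 = -1*4*-2*-2 = -16  (running total: 2)
T_{212}*u_2*v_1*w_2 = -3*4*-2*0 = 0  (running total: 2)
T_{221}*u_2*v_2*w_1 = -4*4*-3*-2 = -96  (running total: -94)
T_{222}*u_2*v_2*w_2 = -4*4*-3*0 = 0  (running total: -94)
S = -94

-94


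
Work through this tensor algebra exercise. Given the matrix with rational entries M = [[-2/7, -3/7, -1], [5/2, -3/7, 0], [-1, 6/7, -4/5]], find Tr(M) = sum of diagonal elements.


The trace is the sum of diagonal entries.
Diagonal: M[1,1] = -2/7, M[2,2] = -3/7, M[3,3] = -4/5
Tr(M) = -2/7 + -3/7 + -4/5
Computing step by step:
After adding M[1,1]: -2/7
After adding M[2,2]: -5/7
After adding M[3,3]: -53/35
Tr(M) = -53/35

-53/35


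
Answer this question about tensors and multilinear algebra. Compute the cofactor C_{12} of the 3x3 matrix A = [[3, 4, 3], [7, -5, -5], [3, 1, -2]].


To find cofactor C_{12}, delete row 1 and column 2.
The resulting 2x2 submatrix is: [[7, -5], [3, -2]]
Minor M_{12} = 7*-2 - -5*3
  = -14 - -15 = 1
Sign = (-1)^(1+2) = (-1)^3 = -1
Cofactor C_{12} = -1 * 1 = -1

-1


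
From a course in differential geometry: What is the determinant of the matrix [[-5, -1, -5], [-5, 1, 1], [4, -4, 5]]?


Expanding along the first row, det(A) = a11*M_11 - a12*M_12 + a13*M_13, where M_1j is the (1,j) minor.
Minor M_11 = 1*5 - 1*-4 = 9
Minor M_12 = -5*5 - 1*4 = -29
Minor M_13 = -5*-4 - 1*4 = 16
det = -5*(9) - -1*(-29) + -5*(16)
    = -45 - 29 + -80
    = -154

-154


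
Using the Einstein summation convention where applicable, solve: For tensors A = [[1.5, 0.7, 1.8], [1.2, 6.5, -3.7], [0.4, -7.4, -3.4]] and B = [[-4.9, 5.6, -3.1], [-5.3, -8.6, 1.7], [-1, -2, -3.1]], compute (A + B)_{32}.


Tensor addition is component-wise: (A + B)_{ij} = A_{ij} + B_{ij}.
A_{32} = -7.4
B_{32} = -2
(A + B)_{32} = -7.4 + -2 = -9.4

-9.4


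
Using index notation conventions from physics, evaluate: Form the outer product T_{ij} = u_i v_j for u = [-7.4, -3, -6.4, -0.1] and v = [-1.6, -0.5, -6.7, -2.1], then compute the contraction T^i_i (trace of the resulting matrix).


The outer product gives T_{ij} = u_i v_j.
The trace (contraction) is Tr(T) = sum_i T_{ii} = sum_i u_i v_i.
Diagonal entries:
T_{11} = u_1 * v_1 = -7.4 * -1.6 = 11.84
T_{22} = u_2 * v_2 = -3 * -0.5 = 1.5
T_{33} = u_3 * v_3 = -6.4 * -6.7 = 42.88
T_{44} = u_4 * v_4 = -0.1 * -2.1 = 0.21
Tr(T) = 11.84 + 1.5 + 42.88 + 0.21 = 56.43

56.43


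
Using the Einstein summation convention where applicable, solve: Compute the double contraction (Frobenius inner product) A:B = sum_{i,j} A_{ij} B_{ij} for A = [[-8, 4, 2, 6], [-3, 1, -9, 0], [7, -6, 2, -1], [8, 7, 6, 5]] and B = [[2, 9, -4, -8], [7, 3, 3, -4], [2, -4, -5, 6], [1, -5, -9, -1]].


A:B = sum over all i,j of A_{ij} * B_{ij}.
Row 1: -8*2=-16, 4*9=36, 2*-4=-8, 6*-8=-48 => row sum = -36
Row 2: -3*7=-21, 1*3=3, -9*3=-27, 0*-4=0 => row sum = -45
Row 3: 7*2=14, -6*-4=24, 2*-5=-10, -1*6=-6 => row sum = 22
Row 4: 8*1=8, 7*-5=-35, 6*-9=-54, 5*-1=-5 => row sum = -86
Total = -36 + -45 + 22 + -86 = -145

-145


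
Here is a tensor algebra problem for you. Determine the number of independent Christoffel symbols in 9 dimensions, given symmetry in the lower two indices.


Christoffel symbols Gamma^k_{ij} are symmetric in i,j, so there are d * d(d+1)/2 independent symbols.
d = 9
d(d+1)/2 = 9 * 10 / 2 = 45
Total = 9 * 45 = 405

405


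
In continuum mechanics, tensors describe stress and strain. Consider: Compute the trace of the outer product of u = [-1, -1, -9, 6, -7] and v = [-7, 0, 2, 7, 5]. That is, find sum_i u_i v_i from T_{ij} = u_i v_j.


The outer product gives T_{ij} = u_i v_j.
The trace (contraction) is Tr(T) = sum_i T_{ii} = sum_i u_i v_i.
Diagonal entries:
T_{11} = u_1 * v_1 = -1 * -7 = 7
T_{22} = u_2 * v_2 = -1 * 0 = 0
T_{33} = u_3 * v_3 = -9 * 2 = -18
T_{44} = u_4 * v_4 = 6 * 7 = 42
T_{55} = u_5 * v_5 = -7 * 5 = -35
Tr(T) = 7 + 0 + -18 + 42 + -35 = -4

-4


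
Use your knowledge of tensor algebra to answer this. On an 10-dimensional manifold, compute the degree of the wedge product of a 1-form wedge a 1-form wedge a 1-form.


The degree of a wedge product is the sum of the degrees of the individual forms.
Degrees: 1, 1, 1
Total degree = 1 + 1 + 1 = 3

3


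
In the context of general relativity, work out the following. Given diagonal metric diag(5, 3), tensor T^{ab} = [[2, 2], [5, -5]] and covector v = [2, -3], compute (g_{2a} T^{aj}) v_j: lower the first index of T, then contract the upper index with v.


Step 1: lower the first index. For a diagonal metric, g_{ia} T^{aj} = g_{ii} T^{ij} (no sum on i).
g_{22} = 3
S_2{}^1 = 3 * T^{21} = 3 * 5 = 15
S_2{}^2 = 3 * T^{22} = 3 * -5 = -15
Step 2: contract S_2{}^j with v_j.
S_2{}^1 * v_1 = 15 * 2 = 30
S_2{}^2 * v_2 = -15 * -3 = 45
Result = 30 + 45 = 75

75


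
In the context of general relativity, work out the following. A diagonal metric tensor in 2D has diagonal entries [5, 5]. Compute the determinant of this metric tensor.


For a diagonal metric, the determinant is the product of diagonal entries.
Diagonal entries: 5, 5
det(g) = 5 * 5 = 25

25


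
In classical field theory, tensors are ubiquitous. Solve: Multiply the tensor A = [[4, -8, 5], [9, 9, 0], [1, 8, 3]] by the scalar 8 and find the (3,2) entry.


Scalar multiplication: (cA)_{ij} = c * A_{ij}.
c = 8
A_{32} = 8
(cA)_{32} = 8 * 8 = 64

64


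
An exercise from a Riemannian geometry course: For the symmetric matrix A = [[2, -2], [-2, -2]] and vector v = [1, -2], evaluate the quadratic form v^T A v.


First compute Av:
(Av)_1 = 2*1 + -2*-2 = 6
(Av)_2 = -2*1 + -2*-2 = 2
Av = [6, 2]
Then v^T (Av) = 1*6 + -2*2
= 6 + -4 = 2

2


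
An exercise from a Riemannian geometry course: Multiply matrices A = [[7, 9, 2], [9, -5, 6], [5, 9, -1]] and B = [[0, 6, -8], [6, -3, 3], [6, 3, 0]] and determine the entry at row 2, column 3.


(AB)_{ij} = sum_k A_{ik} B_{kj}.
For i=2, j=3:
A_{21} * B_{13} = 9 * -8 = -72
A_{22} * B_{23} = -5 * 3 = -15
A_{23} * B_{33} = 6 * 0 = 0
Sum = -72 + -15 + 0 = -87

-87


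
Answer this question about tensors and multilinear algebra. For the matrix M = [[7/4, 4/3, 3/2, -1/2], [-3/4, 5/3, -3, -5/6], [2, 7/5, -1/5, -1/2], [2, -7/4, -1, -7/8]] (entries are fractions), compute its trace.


The trace is the sum of diagonal entries.
Diagonal: M[1,1] = 7/4, M[2,2] = 5/3, M[3,3] = -1/5, M[4,4] = -7/8
Tr(M) = 7/4 + 5/3 + -1/5 + -7/8
Computing step by step:
After adding M[1,1]: 7/4
After adding M[2,2]: 41/12
After adding M[3,3]: 193/60
After adding M[4,4]: 281/120
Tr(M) = 281/120

281/120


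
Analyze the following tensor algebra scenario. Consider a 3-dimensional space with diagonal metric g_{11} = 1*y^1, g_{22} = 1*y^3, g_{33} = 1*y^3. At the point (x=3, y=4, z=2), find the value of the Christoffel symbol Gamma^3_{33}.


For a diagonal metric, Gamma^k_{ij} = (1/2) g^{kk} (dg_{ik}/dx_j + dg_{jk}/dx_i - dg_{ij}/dx_k).
The metric is diagonal, so g_{ab} = 0 for a != b.
At the given point: g_{11} = 4, g_{22} = 64, g_{33} = 64
g^{33} = 1/64
dg_{33}/dx_3 = dg_{33}/dx_3 = 0
dg_{33}/dx_3 = dg_{33}/dx_3 = 0
dg_{33}/dx_3 = dg_{33}/dx_3 = 0
Numerator = 0 + 0 - 0 = 0
Gamma^3_{33} = 0 / (2 * 64) = 0

0
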